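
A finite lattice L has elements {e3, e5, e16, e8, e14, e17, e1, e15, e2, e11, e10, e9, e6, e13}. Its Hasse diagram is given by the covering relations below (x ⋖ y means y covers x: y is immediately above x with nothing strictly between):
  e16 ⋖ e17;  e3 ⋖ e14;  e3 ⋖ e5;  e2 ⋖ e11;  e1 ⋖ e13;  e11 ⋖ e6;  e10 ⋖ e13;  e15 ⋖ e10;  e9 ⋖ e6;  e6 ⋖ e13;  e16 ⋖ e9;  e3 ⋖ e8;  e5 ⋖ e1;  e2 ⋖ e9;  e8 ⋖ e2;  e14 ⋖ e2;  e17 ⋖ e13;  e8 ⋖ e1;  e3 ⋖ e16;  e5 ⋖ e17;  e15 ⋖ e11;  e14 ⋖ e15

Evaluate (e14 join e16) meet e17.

e16

e14 ∨ e16 = e9
e9 ∧ e17 = e16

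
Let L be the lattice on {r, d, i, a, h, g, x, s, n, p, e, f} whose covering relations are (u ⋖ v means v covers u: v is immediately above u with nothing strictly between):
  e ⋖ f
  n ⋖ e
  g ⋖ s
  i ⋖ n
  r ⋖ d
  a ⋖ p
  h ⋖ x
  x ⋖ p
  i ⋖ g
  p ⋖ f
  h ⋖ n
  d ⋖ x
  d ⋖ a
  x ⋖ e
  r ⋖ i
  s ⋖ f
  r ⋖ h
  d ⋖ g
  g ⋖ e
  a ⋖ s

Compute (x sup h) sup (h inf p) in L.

x

x ∨ h = x
h ∧ p = h
x ∨ h = x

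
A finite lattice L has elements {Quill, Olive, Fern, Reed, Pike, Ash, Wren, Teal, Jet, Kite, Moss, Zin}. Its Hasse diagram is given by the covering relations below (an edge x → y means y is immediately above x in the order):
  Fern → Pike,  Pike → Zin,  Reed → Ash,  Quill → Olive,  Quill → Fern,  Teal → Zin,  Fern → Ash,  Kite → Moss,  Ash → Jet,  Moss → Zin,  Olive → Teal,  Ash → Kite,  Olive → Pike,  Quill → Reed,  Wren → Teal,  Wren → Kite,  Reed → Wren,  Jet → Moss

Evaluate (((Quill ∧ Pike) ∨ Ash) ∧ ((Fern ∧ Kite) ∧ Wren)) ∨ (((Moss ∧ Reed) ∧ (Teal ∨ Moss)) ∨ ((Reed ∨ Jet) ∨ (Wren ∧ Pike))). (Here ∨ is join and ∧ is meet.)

Jet

Quill ∧ Pike = Quill
Quill ∨ Ash = Ash
Fern ∧ Kite = Fern
Fern ∧ Wren = Quill
Ash ∧ Quill = Quill
Moss ∧ Reed = Reed
Teal ∨ Moss = Zin
Reed ∧ Zin = Reed
Reed ∨ Jet = Jet
Wren ∧ Pike = Quill
Jet ∨ Quill = Jet
Reed ∨ Jet = Jet
Quill ∨ Jet = Jet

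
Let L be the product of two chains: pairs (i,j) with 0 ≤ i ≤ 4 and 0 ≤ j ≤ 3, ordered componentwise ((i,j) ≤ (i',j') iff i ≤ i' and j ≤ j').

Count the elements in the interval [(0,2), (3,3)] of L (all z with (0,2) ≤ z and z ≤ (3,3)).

8

The interval [(0,2), (3,3)] = {(0,2), (0,3), (1,2), (1,3), (2,2), (2,3), (3,2), (3,3)}, which has 8 elements.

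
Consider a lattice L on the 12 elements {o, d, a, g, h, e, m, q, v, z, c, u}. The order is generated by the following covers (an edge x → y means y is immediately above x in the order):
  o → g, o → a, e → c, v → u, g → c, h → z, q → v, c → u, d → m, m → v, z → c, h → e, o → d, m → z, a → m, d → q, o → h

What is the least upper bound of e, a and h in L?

c

Common upper bounds of {e, a, h}: c, u.
The least among these is c.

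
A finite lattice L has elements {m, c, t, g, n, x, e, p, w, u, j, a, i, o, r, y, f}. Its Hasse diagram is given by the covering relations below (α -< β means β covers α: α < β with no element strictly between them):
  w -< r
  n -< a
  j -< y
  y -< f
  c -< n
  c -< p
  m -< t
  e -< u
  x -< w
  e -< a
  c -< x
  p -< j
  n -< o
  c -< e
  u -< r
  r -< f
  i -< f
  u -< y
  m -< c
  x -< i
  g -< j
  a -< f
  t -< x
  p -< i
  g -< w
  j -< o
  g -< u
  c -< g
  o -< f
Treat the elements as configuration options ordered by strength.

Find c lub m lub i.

i

Common upper bounds of {c, m, i}: f, i.
The least among these is i.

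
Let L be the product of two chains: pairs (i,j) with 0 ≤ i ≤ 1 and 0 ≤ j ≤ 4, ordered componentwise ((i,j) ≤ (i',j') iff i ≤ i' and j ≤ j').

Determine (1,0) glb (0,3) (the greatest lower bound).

In a product of chains, the meet is componentwise min, giving (0,0).

(0,0)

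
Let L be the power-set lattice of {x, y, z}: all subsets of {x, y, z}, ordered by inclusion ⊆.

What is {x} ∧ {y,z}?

∅

Under ⊆, meet is intersection: {x} ∩ {y,z} = ∅.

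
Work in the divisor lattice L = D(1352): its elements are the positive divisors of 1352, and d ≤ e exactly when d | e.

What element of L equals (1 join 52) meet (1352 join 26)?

1 ∨ 52 = 52
1352 ∨ 26 = 1352
52 ∧ 1352 = 52

52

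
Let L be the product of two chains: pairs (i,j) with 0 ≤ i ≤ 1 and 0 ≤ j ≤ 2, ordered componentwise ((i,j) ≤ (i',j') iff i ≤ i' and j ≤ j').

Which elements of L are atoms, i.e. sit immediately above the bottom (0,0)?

(0,1), (1,0)

The atoms are exactly the elements that cover (0,0): (0,1), (1,0).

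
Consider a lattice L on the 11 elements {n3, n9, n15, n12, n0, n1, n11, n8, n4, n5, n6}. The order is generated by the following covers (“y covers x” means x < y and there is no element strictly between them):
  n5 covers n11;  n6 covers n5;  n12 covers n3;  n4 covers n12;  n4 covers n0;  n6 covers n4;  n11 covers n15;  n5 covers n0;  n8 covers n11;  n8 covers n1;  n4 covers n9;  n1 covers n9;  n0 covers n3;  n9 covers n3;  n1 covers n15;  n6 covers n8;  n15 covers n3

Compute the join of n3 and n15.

Common upper bounds of {n3, n15}: n1, n11, n15, n5, n6, n8.
The least among these is n15.

n15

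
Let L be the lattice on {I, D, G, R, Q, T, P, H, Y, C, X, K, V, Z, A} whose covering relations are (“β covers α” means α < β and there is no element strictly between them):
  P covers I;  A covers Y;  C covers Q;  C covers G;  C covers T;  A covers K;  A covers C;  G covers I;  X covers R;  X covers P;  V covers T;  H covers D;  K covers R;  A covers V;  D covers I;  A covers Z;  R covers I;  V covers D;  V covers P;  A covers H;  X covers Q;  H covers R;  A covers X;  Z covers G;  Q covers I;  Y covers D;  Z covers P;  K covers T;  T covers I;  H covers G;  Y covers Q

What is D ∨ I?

Common upper bounds of {D, I}: A, D, H, V, Y.
The least among these is D.

D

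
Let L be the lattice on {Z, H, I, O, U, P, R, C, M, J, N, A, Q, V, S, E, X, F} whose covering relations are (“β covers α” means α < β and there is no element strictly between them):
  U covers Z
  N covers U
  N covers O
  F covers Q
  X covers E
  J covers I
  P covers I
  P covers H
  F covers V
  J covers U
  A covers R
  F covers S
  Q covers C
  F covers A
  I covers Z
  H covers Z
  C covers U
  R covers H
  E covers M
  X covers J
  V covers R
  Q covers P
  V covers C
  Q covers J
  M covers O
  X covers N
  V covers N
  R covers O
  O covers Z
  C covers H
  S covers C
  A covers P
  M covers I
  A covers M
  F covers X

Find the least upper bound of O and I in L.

M

Common upper bounds of {O, I}: A, E, F, M, X.
The least among these is M.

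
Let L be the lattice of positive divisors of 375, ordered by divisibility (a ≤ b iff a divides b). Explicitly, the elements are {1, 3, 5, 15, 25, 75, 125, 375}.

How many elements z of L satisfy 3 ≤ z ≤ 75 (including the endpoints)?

3

The interval [3, 75] = {15, 3, 75}, which has 3 elements.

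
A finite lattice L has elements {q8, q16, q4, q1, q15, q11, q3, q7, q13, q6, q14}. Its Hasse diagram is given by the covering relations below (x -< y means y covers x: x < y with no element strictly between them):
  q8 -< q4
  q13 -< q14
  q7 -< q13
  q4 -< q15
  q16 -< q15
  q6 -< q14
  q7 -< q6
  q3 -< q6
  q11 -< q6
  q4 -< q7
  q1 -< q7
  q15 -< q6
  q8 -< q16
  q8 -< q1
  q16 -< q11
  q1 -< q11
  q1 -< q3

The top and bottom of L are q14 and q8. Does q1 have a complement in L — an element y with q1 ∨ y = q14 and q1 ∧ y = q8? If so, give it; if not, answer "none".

For every candidate y, either q1 ∨ y ≠ q14 or q1 ∧ y ≠ q8; no complement exists.

none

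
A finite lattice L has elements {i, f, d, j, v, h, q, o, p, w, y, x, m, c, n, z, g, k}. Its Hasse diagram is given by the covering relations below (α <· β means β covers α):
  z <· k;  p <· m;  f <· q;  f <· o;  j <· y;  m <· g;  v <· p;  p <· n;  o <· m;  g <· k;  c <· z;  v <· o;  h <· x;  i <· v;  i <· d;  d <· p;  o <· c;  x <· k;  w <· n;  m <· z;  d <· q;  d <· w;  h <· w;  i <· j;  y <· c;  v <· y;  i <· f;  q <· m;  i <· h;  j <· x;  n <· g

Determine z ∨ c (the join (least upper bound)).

z

Common upper bounds of {z, c}: k, z.
The least among these is z.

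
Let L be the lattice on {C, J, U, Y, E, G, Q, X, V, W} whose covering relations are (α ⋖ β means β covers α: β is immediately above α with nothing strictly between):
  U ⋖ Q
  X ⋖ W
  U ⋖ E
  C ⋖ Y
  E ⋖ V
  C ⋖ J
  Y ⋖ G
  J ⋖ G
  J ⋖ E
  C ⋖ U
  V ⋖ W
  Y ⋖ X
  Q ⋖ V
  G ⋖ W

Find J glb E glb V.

Common lower bounds of {J, E, V}: C, J.
The greatest among these is J.

J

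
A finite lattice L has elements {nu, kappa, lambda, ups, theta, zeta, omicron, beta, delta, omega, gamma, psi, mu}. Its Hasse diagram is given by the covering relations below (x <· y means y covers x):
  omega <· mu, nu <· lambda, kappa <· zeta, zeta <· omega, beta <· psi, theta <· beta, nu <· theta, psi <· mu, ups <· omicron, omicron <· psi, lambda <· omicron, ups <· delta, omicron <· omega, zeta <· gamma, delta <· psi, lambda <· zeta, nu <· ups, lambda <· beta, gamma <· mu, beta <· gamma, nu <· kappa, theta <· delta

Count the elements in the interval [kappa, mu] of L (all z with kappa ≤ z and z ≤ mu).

The interval [kappa, mu] = {gamma, kappa, mu, omega, zeta}, which has 5 elements.

5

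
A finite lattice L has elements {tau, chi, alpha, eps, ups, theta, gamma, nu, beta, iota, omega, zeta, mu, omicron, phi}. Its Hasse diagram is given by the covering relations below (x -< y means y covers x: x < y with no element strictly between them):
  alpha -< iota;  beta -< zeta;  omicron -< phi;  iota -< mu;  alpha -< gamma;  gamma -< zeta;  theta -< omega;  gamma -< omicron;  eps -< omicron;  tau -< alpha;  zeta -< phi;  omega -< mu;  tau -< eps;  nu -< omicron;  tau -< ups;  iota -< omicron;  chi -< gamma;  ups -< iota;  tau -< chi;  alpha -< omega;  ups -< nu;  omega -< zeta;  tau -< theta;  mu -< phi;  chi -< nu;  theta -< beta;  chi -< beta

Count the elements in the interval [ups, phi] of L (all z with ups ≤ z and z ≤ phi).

6

The interval [ups, phi] = {iota, mu, nu, omicron, phi, ups}, which has 6 elements.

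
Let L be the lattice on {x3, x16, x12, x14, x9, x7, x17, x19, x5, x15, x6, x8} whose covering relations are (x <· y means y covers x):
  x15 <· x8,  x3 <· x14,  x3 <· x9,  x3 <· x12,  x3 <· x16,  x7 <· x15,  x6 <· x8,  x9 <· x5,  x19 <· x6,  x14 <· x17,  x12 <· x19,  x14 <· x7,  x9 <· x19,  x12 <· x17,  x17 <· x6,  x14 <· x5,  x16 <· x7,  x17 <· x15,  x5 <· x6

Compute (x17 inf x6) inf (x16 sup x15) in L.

x17

x17 ∧ x6 = x17
x16 ∨ x15 = x15
x17 ∧ x15 = x17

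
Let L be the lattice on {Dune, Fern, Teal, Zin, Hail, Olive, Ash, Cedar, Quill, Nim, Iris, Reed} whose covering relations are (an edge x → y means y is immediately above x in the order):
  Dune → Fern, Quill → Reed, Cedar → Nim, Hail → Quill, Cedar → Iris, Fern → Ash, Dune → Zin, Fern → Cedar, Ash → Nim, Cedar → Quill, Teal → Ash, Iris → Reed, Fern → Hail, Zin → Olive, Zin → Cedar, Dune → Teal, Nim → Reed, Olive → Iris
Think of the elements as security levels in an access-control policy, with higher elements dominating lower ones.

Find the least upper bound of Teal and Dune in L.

Common upper bounds of {Teal, Dune}: Ash, Nim, Reed, Teal.
The least among these is Teal.

Teal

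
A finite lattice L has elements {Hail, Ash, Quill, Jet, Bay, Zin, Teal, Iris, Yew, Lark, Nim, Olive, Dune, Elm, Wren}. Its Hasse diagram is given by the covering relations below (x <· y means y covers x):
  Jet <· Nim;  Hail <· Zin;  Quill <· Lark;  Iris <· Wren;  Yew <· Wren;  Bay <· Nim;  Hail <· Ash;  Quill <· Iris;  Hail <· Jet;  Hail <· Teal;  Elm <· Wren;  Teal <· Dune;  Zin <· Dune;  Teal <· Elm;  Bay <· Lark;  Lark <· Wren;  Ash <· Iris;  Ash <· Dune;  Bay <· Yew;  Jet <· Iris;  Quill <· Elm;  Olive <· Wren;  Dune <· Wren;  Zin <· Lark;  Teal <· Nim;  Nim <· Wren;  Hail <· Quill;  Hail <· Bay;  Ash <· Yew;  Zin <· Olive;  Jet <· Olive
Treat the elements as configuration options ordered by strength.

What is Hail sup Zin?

Common upper bounds of {Hail, Zin}: Dune, Lark, Olive, Wren, Zin.
The least among these is Zin.

Zin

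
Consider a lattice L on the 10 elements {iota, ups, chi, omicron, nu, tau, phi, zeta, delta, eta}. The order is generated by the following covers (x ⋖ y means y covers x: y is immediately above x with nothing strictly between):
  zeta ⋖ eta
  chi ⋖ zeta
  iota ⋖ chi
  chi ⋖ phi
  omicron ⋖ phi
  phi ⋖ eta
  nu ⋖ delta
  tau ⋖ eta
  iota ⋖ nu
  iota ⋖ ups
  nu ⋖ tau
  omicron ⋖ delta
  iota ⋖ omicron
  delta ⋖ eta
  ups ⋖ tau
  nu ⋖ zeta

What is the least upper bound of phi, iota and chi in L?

phi

Common upper bounds of {phi, iota, chi}: eta, phi.
The least among these is phi.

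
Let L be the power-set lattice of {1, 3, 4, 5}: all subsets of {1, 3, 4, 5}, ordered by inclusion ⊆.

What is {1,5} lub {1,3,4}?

Common upper bounds of {{1,5}, {1,3,4}}: {1,3,4,5}.
The least among these is {1,3,4,5}.

{1,3,4,5}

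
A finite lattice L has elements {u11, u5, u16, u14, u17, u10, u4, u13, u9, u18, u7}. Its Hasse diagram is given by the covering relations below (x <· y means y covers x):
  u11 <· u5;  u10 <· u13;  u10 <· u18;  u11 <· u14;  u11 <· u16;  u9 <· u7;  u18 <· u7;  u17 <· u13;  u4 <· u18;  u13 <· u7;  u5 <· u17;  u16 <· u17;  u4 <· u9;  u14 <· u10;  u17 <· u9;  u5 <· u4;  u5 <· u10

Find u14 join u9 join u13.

Common upper bounds of {u14, u9, u13}: u7.
The least among these is u7.

u7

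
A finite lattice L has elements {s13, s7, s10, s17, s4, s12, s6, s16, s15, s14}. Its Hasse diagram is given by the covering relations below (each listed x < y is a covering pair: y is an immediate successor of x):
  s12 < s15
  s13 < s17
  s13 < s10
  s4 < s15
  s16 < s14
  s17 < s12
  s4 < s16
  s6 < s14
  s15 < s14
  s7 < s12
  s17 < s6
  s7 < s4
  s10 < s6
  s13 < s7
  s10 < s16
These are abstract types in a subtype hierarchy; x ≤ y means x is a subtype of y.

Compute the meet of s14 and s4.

s4

Common lower bounds of {s14, s4}: s13, s4, s7.
The greatest among these is s4.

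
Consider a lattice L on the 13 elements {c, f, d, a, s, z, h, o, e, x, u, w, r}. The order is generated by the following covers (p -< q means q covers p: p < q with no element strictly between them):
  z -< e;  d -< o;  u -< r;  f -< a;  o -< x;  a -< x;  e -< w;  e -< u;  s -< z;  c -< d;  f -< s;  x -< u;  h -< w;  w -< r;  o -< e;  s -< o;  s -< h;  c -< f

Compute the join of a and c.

Common upper bounds of {a, c}: a, r, u, x.
The least among these is a.

a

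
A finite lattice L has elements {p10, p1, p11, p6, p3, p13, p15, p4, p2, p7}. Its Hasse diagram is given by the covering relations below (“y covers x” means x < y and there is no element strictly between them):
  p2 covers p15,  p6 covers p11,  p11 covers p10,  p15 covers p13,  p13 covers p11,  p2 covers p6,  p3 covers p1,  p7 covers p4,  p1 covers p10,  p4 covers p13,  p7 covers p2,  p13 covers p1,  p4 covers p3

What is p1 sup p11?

Common upper bounds of {p1, p11}: p13, p15, p2, p4, p7.
The least among these is p13.

p13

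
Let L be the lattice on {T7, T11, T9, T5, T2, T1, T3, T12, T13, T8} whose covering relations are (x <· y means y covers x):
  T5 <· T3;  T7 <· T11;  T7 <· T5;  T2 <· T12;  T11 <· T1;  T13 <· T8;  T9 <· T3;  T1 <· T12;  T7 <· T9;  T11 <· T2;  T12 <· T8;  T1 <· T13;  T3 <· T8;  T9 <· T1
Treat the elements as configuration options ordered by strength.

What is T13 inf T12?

T1

Common lower bounds of {T13, T12}: T1, T11, T7, T9.
The greatest among these is T1.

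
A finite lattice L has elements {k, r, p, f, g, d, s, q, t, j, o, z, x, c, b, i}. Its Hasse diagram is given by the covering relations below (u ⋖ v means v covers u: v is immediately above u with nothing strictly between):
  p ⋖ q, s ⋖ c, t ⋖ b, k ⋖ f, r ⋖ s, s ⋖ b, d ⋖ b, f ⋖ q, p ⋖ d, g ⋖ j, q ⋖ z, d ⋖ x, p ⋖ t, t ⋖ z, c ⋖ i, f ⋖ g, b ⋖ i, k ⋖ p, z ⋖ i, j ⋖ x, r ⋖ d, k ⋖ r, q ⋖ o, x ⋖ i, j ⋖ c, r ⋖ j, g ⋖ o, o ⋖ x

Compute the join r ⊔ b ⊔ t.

Common upper bounds of {r, b, t}: b, i.
The least among these is b.

b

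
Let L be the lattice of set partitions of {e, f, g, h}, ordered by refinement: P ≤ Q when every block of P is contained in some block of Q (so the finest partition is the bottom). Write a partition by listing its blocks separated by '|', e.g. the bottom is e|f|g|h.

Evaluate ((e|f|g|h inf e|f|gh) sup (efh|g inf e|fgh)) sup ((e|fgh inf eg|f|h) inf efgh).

e|fh|g

e|f|g|h ∧ e|f|gh = e|f|g|h
efh|g ∧ e|fgh = e|fh|g
e|f|g|h ∨ e|fh|g = e|fh|g
e|fgh ∧ eg|f|h = e|f|g|h
e|f|g|h ∧ efgh = e|f|g|h
e|fh|g ∨ e|f|g|h = e|fh|g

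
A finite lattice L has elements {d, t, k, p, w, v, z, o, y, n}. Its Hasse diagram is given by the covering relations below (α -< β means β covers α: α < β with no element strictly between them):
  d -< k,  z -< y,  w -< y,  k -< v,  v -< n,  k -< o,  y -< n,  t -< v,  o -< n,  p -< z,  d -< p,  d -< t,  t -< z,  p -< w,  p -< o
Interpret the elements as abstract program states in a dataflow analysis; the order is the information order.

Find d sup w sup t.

y

Common upper bounds of {d, w, t}: n, y.
The least among these is y.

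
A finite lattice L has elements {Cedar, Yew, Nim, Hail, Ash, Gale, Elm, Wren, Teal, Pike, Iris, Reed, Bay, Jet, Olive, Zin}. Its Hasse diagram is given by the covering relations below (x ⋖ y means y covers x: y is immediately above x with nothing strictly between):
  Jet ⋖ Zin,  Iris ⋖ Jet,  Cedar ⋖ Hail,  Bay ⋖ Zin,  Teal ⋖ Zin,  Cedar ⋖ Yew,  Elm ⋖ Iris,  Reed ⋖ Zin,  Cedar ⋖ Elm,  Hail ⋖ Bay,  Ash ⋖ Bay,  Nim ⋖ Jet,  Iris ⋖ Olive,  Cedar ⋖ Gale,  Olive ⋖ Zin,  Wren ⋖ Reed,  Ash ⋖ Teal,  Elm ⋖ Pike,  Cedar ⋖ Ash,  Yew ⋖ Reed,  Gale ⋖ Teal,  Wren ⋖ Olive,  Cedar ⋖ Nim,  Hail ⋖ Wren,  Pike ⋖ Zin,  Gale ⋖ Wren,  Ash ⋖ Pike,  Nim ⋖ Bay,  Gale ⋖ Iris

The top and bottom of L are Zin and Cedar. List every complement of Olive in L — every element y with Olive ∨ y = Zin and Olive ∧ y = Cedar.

Ash, Nim, Yew

Need y with Olive ∨ y = Zin and Olive ∧ y = Cedar.
Checking each element gives: Ash, Nim, Yew.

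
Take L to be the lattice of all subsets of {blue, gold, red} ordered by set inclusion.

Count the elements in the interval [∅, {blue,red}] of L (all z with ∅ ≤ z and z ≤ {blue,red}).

The interval [∅, {blue,red}] = {{blue,red}, {blue}, {red}, ∅}, which has 4 elements.

4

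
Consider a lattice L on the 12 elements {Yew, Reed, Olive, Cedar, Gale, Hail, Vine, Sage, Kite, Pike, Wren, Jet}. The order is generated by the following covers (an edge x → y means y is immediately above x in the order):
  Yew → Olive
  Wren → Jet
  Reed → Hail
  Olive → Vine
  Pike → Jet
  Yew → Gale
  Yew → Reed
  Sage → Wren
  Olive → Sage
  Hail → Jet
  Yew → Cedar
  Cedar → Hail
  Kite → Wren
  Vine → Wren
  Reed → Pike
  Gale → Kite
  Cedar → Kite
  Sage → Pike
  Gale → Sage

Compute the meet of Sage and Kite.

Common lower bounds of {Sage, Kite}: Gale, Yew.
The greatest among these is Gale.

Gale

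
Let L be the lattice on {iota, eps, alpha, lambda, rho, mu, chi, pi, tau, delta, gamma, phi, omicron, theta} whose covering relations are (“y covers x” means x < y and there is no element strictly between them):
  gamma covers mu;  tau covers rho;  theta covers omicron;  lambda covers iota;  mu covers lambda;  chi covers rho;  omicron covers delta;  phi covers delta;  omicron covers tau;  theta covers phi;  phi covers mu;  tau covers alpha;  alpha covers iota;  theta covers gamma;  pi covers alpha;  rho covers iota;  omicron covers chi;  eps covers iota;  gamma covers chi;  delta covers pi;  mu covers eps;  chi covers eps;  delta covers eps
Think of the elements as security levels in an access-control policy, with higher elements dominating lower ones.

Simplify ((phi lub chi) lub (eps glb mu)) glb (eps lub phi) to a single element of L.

phi

phi ∨ chi = theta
eps ∧ mu = eps
theta ∨ eps = theta
eps ∨ phi = phi
theta ∧ phi = phi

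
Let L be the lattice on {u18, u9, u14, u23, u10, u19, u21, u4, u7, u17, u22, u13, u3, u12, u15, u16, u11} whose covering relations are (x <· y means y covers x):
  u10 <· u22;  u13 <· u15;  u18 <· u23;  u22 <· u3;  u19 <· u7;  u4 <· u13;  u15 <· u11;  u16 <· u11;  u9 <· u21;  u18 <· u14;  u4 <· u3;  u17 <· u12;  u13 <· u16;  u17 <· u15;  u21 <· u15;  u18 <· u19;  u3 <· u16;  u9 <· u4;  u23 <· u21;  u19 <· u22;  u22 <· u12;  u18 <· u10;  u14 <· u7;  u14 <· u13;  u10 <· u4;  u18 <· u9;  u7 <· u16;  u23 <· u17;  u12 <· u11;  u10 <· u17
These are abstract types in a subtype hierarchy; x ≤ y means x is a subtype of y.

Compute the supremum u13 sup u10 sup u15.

Common upper bounds of {u13, u10, u15}: u11, u15.
The least among these is u15.

u15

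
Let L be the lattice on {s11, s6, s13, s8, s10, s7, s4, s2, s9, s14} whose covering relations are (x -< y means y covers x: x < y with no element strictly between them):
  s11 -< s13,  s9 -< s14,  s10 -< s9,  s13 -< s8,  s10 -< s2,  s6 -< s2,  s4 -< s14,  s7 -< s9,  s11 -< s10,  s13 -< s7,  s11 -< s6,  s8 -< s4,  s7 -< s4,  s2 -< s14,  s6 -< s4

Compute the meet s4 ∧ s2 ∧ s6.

Common lower bounds of {s4, s2, s6}: s11, s6.
The greatest among these is s6.

s6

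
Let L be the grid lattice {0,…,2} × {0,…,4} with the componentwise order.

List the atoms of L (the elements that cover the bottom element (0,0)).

The atoms are exactly the elements that cover (0,0): (0,1), (1,0).

(0,1), (1,0)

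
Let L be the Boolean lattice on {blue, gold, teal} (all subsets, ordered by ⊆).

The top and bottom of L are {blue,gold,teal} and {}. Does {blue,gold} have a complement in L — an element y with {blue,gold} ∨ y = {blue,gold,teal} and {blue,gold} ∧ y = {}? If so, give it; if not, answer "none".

{teal}

Need y with {blue,gold} ∨ y = {blue,gold,teal} and {blue,gold} ∧ y = {}.
Checking each element gives: {teal}.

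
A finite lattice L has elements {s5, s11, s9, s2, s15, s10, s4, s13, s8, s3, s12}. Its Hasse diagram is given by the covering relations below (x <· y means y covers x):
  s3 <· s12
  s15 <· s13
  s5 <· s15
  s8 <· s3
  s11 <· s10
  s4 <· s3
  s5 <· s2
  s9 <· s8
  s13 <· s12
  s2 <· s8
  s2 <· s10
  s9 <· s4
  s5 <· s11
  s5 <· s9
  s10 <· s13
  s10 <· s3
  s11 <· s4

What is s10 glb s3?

s10

Common lower bounds of {s10, s3}: s10, s11, s2, s5.
The greatest among these is s10.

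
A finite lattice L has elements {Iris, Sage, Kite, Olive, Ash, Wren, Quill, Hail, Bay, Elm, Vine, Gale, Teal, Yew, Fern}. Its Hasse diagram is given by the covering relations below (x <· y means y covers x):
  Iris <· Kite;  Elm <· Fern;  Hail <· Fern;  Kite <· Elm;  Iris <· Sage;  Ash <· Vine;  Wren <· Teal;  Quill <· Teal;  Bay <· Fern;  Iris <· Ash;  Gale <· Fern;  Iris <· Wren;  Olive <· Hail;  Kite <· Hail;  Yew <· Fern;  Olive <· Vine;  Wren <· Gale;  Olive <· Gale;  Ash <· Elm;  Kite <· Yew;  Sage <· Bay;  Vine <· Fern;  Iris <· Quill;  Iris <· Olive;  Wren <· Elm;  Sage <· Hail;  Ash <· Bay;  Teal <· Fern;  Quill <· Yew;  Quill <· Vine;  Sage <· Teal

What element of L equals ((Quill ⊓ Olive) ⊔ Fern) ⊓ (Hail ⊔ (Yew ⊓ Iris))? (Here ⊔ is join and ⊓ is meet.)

Quill ∧ Olive = Iris
Iris ∨ Fern = Fern
Yew ∧ Iris = Iris
Hail ∨ Iris = Hail
Fern ∧ Hail = Hail

Hail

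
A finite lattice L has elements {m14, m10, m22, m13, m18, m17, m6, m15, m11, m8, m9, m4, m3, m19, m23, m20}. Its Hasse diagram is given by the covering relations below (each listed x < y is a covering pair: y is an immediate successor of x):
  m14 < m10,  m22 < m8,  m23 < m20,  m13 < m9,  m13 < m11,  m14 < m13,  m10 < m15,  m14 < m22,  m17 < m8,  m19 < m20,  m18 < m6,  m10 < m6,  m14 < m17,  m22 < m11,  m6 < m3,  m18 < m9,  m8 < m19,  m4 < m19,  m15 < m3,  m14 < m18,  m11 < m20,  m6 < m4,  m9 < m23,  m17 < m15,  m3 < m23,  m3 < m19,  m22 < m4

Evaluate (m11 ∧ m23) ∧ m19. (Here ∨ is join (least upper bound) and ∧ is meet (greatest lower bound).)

m11 ∧ m23 = m13
m13 ∧ m19 = m14

m14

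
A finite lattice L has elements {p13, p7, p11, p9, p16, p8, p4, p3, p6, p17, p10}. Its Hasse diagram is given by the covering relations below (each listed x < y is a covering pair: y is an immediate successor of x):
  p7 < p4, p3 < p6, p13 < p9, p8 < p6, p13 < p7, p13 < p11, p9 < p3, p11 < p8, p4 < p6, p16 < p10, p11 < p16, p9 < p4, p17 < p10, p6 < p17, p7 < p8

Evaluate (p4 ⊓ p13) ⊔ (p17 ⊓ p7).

p4 ∧ p13 = p13
p17 ∧ p7 = p7
p13 ∨ p7 = p7

p7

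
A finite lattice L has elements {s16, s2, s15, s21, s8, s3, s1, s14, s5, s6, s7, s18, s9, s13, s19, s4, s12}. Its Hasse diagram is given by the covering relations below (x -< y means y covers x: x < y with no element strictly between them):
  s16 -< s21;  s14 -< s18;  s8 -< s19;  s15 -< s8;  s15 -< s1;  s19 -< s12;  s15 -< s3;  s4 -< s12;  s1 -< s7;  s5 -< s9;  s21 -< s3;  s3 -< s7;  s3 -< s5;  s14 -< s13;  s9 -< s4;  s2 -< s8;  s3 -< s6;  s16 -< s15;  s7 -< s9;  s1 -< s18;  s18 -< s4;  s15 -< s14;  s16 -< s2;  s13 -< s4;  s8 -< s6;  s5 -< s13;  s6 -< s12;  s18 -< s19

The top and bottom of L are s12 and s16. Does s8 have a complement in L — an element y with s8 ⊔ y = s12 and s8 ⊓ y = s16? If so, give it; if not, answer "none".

For every candidate y, either s8 ∨ y ≠ s12 or s8 ∧ y ≠ s16; no complement exists.

none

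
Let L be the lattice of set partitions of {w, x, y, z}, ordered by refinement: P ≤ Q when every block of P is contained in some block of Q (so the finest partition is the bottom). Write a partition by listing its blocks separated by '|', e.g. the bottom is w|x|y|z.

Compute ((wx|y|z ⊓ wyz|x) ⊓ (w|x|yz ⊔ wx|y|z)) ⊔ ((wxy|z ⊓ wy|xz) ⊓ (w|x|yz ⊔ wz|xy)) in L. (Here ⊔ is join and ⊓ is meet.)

wx|y|z ∧ wyz|x = w|x|y|z
w|x|yz ∨ wx|y|z = wx|yz
w|x|y|z ∧ wx|yz = w|x|y|z
wxy|z ∧ wy|xz = wy|x|z
w|x|yz ∨ wz|xy = wxyz
wy|x|z ∧ wxyz = wy|x|z
w|x|y|z ∨ wy|x|z = wy|x|z

wy|x|z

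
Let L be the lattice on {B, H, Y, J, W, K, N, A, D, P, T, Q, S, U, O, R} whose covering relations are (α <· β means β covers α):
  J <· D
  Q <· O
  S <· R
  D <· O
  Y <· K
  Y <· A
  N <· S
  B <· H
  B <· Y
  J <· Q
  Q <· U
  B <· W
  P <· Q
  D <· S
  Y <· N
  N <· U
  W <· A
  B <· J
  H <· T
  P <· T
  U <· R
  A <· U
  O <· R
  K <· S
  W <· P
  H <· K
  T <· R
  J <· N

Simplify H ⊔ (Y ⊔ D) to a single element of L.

Y ∨ D = S
H ∨ S = S

S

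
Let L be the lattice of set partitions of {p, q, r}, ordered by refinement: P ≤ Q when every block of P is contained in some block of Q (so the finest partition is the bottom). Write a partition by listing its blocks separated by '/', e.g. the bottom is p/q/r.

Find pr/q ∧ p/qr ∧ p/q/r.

p/q/r

The meet (common refinement) of pr/q, p/qr, p/q/r intersects blocks pairwise, giving p/q/r.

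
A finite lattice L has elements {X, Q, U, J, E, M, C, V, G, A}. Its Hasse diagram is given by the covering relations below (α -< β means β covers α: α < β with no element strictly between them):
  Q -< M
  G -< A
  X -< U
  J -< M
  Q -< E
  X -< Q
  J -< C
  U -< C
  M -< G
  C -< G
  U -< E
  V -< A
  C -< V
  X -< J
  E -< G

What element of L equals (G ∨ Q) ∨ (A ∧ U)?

G ∨ Q = G
A ∧ U = U
G ∨ U = G

G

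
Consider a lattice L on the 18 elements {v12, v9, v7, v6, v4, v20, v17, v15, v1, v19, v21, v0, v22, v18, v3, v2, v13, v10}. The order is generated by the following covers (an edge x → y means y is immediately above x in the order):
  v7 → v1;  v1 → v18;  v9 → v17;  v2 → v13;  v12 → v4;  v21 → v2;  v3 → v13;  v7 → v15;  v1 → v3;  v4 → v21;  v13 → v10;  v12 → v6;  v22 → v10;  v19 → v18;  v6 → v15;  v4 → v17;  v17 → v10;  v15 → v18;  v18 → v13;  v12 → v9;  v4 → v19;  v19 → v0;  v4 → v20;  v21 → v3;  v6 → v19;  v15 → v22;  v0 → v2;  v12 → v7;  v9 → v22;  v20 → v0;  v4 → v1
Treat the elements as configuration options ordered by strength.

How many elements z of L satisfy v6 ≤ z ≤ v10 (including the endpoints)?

9

The interval [v6, v10] = {v0, v10, v13, v15, v18, v19, v2, v22, v6}, which has 9 elements.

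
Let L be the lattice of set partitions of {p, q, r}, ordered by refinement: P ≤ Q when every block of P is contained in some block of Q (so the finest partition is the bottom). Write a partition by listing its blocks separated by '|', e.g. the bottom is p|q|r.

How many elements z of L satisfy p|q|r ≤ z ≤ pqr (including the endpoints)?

The interval [p|q|r, pqr] = {pqr, pq|r, pr|q, p|qr, p|q|r}, which has 5 elements.

5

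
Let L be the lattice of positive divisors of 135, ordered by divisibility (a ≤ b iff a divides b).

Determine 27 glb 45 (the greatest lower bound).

Common lower bounds of {27, 45}: 1, 3, 9.
The greatest among these is 9.

9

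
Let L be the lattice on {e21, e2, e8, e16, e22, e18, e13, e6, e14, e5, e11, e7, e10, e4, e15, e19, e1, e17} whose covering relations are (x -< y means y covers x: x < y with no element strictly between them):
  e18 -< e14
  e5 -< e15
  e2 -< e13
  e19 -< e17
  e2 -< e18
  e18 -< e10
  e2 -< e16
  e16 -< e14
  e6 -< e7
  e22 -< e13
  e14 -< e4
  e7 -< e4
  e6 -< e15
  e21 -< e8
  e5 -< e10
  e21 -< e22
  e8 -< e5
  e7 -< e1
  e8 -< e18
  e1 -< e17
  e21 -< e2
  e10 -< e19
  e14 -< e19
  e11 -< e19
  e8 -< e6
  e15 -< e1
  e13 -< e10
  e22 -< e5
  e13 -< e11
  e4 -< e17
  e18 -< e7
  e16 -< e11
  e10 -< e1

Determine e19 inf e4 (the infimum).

Common lower bounds of {e19, e4}: e14, e16, e18, e2, e21, e8.
The greatest among these is e14.

e14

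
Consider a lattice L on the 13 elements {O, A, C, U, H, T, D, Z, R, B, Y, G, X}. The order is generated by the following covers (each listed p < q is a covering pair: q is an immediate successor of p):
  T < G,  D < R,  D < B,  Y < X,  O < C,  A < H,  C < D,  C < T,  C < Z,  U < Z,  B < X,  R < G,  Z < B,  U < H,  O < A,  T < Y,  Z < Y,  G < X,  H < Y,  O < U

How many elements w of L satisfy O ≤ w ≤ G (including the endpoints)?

6

The interval [O, G] = {C, D, G, O, R, T}, which has 6 elements.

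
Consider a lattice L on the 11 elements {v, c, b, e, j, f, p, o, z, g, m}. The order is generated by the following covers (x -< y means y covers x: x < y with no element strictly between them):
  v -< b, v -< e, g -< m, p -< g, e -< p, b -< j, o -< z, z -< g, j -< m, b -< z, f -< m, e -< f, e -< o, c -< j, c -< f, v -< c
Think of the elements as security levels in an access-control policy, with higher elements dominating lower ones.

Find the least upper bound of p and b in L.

g

Common upper bounds of {p, b}: g, m.
The least among these is g.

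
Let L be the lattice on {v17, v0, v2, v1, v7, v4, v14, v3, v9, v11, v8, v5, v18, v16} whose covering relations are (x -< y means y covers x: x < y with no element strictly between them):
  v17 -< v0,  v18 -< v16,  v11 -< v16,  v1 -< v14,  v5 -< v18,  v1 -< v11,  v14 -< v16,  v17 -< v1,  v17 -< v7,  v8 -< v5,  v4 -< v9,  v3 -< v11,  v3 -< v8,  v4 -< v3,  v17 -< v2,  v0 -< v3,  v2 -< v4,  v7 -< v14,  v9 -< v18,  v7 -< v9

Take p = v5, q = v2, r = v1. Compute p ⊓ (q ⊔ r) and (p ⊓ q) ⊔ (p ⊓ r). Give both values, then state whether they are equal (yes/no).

q ⊔ r = v11, so p ⊓ (q ⊔ r) = v5 ⊓ v11 = v3.
p ⊓ q = v2 and p ⊓ r = v17, so (p ⊓ q) ⊔ (p ⊓ r) = v2 ⊔ v17 = v2.
Equal: no.

v3; v2; no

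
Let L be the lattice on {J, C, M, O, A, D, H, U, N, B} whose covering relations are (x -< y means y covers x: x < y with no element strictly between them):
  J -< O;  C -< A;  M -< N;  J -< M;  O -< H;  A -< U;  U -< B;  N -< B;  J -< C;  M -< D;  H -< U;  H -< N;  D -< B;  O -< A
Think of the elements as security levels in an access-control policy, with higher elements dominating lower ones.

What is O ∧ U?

O

Common lower bounds of {O, U}: J, O.
The greatest among these is O.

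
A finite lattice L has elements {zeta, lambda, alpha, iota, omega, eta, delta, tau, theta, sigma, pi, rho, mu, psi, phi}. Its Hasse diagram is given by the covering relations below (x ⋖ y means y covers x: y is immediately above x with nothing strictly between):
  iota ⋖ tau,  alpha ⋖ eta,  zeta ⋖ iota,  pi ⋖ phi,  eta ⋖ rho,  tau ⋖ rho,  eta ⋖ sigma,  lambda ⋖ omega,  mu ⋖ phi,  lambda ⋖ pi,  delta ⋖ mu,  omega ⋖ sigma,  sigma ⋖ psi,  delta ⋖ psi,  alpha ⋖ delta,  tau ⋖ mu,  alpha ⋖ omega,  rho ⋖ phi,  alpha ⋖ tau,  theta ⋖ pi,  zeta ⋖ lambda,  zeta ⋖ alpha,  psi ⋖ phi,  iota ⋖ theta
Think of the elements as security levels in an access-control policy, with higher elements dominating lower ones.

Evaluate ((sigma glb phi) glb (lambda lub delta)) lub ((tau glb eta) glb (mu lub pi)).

sigma

sigma ∧ phi = sigma
lambda ∨ delta = psi
sigma ∧ psi = sigma
tau ∧ eta = alpha
mu ∨ pi = phi
alpha ∧ phi = alpha
sigma ∨ alpha = sigma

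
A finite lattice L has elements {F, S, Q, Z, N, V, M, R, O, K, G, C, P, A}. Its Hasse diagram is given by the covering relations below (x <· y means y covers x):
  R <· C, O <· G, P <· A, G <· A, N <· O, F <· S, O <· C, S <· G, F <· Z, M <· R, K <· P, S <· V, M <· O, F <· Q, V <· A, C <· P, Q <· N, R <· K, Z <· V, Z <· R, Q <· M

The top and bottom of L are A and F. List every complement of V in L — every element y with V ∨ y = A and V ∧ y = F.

Need y with V ∨ y = A and V ∧ y = F.
Checking each element gives: M, N, O, Q.

M, N, O, Q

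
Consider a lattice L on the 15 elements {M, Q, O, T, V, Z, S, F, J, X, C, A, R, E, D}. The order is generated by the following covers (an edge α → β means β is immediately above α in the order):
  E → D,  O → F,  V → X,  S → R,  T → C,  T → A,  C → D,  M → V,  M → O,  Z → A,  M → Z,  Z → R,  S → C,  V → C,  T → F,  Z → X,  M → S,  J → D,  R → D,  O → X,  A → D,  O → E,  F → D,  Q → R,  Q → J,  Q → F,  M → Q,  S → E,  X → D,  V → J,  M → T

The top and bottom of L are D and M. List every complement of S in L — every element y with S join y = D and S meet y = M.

Need y with S ∨ y = D and S ∧ y = M.
Checking each element gives: A, F, J, X.

A, F, J, X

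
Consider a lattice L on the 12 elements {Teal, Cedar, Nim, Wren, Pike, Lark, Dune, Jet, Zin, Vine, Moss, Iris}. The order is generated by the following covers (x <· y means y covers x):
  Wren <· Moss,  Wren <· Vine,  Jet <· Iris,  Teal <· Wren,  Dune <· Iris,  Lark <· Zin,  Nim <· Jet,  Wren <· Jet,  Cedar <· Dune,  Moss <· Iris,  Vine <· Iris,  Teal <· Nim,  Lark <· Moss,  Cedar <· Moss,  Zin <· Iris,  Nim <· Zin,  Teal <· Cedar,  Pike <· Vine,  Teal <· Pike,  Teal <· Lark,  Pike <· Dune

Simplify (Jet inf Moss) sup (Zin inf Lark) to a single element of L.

Jet ∧ Moss = Wren
Zin ∧ Lark = Lark
Wren ∨ Lark = Moss

Moss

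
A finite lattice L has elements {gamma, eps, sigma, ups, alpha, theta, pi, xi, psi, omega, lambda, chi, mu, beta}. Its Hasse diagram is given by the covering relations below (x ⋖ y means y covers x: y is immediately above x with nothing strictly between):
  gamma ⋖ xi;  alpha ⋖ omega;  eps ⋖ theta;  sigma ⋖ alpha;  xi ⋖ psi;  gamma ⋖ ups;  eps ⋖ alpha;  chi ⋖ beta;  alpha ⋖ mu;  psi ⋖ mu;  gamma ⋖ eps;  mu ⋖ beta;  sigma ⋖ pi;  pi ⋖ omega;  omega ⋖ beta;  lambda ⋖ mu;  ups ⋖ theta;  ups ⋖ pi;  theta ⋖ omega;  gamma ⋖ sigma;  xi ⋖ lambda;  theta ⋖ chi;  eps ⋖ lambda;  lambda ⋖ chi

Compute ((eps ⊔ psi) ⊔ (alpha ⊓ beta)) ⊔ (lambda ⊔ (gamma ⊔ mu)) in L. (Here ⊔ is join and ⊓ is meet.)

eps ∨ psi = mu
alpha ∧ beta = alpha
mu ∨ alpha = mu
gamma ∨ mu = mu
lambda ∨ mu = mu
mu ∨ mu = mu

mu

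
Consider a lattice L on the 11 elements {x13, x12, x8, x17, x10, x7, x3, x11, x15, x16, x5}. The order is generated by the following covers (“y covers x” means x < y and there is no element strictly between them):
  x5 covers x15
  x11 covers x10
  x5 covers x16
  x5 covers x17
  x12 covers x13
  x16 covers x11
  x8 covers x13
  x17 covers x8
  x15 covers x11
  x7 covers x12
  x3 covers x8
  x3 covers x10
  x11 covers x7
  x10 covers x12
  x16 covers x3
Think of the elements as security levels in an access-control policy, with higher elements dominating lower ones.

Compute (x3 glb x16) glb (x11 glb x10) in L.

x10

x3 ∧ x16 = x3
x11 ∧ x10 = x10
x3 ∧ x10 = x10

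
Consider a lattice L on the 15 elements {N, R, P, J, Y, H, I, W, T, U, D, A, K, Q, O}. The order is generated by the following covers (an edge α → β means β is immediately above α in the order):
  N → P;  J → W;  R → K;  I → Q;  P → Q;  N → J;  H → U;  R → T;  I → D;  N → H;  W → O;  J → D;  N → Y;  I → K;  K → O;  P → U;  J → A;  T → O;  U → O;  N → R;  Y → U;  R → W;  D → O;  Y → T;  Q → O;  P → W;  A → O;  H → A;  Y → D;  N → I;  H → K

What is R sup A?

O

Common upper bounds of {R, A}: O.
The least among these is O.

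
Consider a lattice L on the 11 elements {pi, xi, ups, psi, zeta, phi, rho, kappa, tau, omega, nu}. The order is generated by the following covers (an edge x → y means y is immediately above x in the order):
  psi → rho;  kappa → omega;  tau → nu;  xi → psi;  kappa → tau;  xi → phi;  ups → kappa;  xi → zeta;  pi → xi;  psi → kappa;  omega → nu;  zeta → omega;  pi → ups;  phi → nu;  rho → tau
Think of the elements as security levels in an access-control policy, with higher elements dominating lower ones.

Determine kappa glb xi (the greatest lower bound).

xi

Common lower bounds of {kappa, xi}: pi, xi.
The greatest among these is xi.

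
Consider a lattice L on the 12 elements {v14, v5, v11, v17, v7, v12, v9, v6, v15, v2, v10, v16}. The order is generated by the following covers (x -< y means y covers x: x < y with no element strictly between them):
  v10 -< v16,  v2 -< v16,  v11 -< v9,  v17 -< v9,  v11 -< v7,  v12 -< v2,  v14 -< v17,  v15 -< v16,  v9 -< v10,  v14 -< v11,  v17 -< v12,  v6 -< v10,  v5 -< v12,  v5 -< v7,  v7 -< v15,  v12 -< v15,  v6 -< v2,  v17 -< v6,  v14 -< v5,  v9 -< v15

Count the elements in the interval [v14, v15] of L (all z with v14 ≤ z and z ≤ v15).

The interval [v14, v15] = {v11, v12, v14, v15, v17, v5, v7, v9}, which has 8 elements.

8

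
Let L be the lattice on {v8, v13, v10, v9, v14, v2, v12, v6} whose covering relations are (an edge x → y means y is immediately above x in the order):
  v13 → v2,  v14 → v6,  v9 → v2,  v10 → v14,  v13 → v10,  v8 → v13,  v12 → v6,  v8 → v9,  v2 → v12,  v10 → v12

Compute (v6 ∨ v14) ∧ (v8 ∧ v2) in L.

v6 ∨ v14 = v6
v8 ∧ v2 = v8
v6 ∧ v8 = v8

v8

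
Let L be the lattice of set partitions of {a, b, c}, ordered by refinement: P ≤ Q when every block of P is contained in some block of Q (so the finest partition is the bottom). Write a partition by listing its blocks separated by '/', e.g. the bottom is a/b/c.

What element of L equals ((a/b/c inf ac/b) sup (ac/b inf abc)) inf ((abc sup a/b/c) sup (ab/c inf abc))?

ac/b

a/b/c ∧ ac/b = a/b/c
ac/b ∧ abc = ac/b
a/b/c ∨ ac/b = ac/b
abc ∨ a/b/c = abc
ab/c ∧ abc = ab/c
abc ∨ ab/c = abc
ac/b ∧ abc = ac/b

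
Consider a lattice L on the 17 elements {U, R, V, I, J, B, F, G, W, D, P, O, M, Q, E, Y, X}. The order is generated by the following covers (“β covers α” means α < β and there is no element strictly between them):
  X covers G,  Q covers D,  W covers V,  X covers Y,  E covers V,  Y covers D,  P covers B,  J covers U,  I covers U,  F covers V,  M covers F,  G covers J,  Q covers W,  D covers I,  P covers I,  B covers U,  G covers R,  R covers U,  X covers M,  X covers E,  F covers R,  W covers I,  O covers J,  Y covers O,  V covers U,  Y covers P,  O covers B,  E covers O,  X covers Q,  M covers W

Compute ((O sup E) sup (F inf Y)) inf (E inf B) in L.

B

O ∨ E = E
F ∧ Y = U
E ∨ U = E
E ∧ B = B
E ∧ B = B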